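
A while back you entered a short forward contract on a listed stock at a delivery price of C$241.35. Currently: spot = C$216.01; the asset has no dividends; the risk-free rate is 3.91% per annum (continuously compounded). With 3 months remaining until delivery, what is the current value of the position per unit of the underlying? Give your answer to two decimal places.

C$22.99

Current fair forward for the remaining 3 months: F = S·e^(r·T), r = 0.0391
F = 216.01 · e^(0.0391 × 3/12) = 216.01 × 1.009823 = 218.1319
Value of long forward = (F − K)·e^(−rT) = (218.1319 − 241.35) · e^(−0.0391·3/12)
= -23.2181 × 0.990273 = -22.99
Short position value = −(long value) = C$22.99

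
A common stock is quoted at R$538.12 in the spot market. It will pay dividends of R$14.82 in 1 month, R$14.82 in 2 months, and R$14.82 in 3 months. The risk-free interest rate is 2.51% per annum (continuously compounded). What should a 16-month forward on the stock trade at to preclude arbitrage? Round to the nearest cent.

PV(dividends) I = 14.82·e^(−0.0251·1/12) + 14.82·e^(−0.0251·2/12) + 14.82·e^(−0.0251·3/12)
I = 14.7890 + 14.7581 + 14.7273 = 44.2744
F = (S − I)·e^(rT) = (538.12 − 44.2744) · e^(0.0251·16/12)
= 493.8456 · e^0.033467 = 493.8456 × 1.034033 = R$510.65

R$510.65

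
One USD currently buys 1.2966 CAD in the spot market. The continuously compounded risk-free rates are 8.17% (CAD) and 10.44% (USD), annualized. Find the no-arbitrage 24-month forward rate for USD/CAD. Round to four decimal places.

F = S·e^((r_CAD − r_USD)T) = 1.2966 · e^((0.0817 − 0.1044) × 24/12)
= 1.2966 · e^-0.045400 = 1.2966 × 0.955615
F = 1.2391 CAD per USD

1.2391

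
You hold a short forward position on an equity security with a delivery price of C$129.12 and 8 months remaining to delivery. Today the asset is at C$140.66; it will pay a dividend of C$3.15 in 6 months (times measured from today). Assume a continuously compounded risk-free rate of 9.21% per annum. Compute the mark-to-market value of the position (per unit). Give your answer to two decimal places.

PV(remaining dividends) I = 3.15·e^(−0.0921·6/12) = 3.0082
Current forward F = (S − I)·e^(rT) = (140.66 − 3.0082)·e^(0.0921·8/12) = 137.6518 × 1.063324 = 146.3685
Value (long) = (F − K)·e^(−rT) = (146.3685 − 129.12) × 0.940447 = 16.2213
Short position value = −(long value) = -C$16.22

-C$16.22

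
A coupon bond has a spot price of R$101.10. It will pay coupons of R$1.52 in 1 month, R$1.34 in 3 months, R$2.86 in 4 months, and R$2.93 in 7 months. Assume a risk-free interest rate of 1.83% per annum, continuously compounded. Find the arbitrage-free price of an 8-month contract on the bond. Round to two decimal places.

PV(coupons) I = 1.52·e^(−0.0183·1/12) + 1.34·e^(−0.0183·3/12) + 2.86·e^(−0.0183·4/12) + 2.93·e^(−0.0183·7/12)
I = 1.5177 + 1.3339 + 2.8426 + 2.8989 = 8.5931
F = (S − I)·e^(rT) = (101.10 − 8.5931) · e^(0.0183·8/12)
= 92.5069 · e^0.012200 = 92.5069 × 1.012275 = R$93.64

R$93.64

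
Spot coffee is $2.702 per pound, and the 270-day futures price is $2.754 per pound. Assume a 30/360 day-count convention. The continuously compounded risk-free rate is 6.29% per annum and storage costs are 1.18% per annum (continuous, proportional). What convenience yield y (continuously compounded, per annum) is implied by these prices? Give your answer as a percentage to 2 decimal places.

F = S·e^((r+u−y)T) ⇒ (r+u−y) = ln(F/S)/T
ln(2.754/2.702) = 0.019062; /T ⇒ 0.025416
y = r + u − ln(F/S)/T = 0.0629 + 0.0118 − 0.025416 = 0.049284
y = 4.93%

4.93%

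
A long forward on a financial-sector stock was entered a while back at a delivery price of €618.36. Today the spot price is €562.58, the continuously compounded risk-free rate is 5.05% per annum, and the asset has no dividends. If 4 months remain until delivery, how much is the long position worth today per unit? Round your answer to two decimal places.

Current fair forward for the remaining 4 months: F = S·e^(r·T), r = 0.0505
F = 562.58 · e^(0.0505 × 4/12) = 562.58 × 1.016976 = 572.1304
Value of long forward = (F − K)·e^(−rT) = (572.1304 − 618.36) · e^(−0.0505·4/12)
= -46.2296 × 0.983308 = -45.46

-€45.46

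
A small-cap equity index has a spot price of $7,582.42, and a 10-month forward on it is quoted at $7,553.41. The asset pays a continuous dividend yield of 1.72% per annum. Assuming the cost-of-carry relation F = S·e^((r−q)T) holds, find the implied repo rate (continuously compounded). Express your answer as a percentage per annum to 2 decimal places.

From F = S·e^((r−q)T): (r − q) = ln(F/S)/T
ln(7553.41/7582.42) = ln(0.996174) = -0.003833
(r − q) = -0.003833 / (10/12) = -0.004600
r = ln(F/S)/T + q = -0.004600 + 0.0172 = 0.012600
r = 1.26%

1.26%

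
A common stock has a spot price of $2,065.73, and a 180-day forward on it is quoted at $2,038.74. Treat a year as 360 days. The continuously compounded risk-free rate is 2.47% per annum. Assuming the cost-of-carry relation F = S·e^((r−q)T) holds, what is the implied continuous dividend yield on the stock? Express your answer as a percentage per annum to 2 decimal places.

5.10%

From F = S·e^((r−q)T): (r − q) = ln(F/S)/T
ln(2038.74/2065.73) = ln(0.986934) = -0.013152
(r − q) = -0.013152 / (180/360) = -0.026304
q = r − ln(F/S)/T = 0.0247 + 0.026304 = 0.051004
q = 5.10%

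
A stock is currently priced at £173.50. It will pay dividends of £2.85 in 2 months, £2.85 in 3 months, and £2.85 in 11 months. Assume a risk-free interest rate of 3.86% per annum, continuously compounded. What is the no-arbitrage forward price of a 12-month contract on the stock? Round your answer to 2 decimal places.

£171.59

PV(dividends) I = 2.85·e^(−0.0386·2/12) + 2.85·e^(−0.0386·3/12) + 2.85·e^(−0.0386·11/12)
I = 2.8317 + 2.8226 + 2.7509 = 8.4052
F = (S − I)·e^(rT) = (173.50 − 8.4052) · e^(0.0386·12/12)
= 165.0948 · e^0.038600 = 165.0948 × 1.039355 = £171.59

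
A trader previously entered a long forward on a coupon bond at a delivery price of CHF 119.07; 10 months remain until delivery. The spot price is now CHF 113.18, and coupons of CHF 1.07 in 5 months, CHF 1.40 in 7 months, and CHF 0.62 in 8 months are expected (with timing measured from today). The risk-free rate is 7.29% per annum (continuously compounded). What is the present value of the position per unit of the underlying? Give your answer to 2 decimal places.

PV(remaining coupons) I = 1.07·e^(−0.0729·5/12) + 1.40·e^(−0.0729·7/12) + 0.62·e^(−0.0729·8/12) = 2.9703
Current forward F = (S − I)·e^(rT) = (113.18 − 2.9703)·e^(0.0729·10/12) = 110.2097 × 1.062633 = 117.1125
Value (long) = (F − K)·e^(−rT) = (117.1125 − 119.07) × 0.941058 = -1.8421
Value = -CHF 1.84

-CHF 1.84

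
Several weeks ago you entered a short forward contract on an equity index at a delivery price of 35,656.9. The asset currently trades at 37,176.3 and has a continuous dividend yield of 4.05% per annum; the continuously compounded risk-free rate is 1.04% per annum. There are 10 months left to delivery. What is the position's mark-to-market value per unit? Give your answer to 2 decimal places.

-593.33

Current fair forward for the remaining 10 months: F = S·e^((r − q)·T), (r − q) = 0.0104 − 0.0405 = -0.0301
F = 37176.3 · e^(-0.0301 × 10/12) = 37176.3 × 0.97522864 = 36255.3925
Value of long forward = (F − K)·e^(−rT) = (36255.3925 − 35656.9) · e^(−0.0104·10/12)
= 598.4925 × 0.99137078 = 593.33
Short position value = −(long value) = -593.33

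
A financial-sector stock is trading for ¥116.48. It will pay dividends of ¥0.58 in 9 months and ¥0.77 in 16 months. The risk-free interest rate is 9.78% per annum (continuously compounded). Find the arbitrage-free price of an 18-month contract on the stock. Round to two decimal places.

¥133.48

PV(dividends) I = 0.58·e^(−0.0978·9/12) + 0.77·e^(−0.0978·16/12)
I = 0.5390 + 0.6759 = 1.2149
F = (S − I)·e^(rT) = (116.48 − 1.2149) · e^(0.0978·18/12)
= 115.2651 · e^0.146700 = 115.2651 × 1.158007 = ¥133.48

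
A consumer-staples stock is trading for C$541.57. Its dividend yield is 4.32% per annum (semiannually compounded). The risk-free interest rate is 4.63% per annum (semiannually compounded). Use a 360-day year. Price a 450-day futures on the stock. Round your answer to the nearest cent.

C$543.63

F = S · (1+r/2)^(2T) / (1+q/2)^(2T)
= 541.57 × 1.058884 / 1.054878 = 541.57 × 1.003798
F = C$543.63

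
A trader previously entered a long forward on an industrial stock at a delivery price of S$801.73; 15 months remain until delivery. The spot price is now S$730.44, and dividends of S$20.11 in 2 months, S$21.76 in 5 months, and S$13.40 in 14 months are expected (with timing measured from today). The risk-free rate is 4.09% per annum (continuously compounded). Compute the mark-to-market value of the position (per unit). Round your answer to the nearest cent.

PV(remaining dividends) I = 20.11·e^(−0.0409·2/12) + 21.76·e^(−0.0409·5/12) + 13.40·e^(−0.0409·14/12) = 54.1413
Current forward F = (S − I)·e^(rT) = (730.44 − 54.1413)·e^(0.0409·15/12) = 676.2987 × 1.052454 = 711.7733
Value (long) = (F − K)·e^(−rT) = (711.7733 − 801.73) × 0.950160 = -85.4733
Value = -S$85.47

-S$85.47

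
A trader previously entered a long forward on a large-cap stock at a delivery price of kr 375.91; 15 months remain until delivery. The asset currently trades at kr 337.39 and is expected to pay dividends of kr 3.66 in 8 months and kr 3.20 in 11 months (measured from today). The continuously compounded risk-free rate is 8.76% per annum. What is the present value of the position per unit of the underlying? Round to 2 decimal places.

PV(remaining dividends) I = 3.66·e^(−0.0876·8/12) + 3.20·e^(−0.0876·11/12) = 6.4055
Current forward F = (S − I)·e^(rT) = (337.39 − 6.4055)·e^(0.0876·15/12) = 330.9845 × 1.115720 = 369.2860
Value (long) = (F − K)·e^(−rT) = (369.2860 − 375.91) × 0.896282 = -5.9370
Value = -kr 5.94

-kr 5.94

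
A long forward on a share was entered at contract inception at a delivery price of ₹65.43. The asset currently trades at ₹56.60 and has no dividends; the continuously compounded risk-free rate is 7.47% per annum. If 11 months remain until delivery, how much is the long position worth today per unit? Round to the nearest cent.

Current fair forward for the remaining 11 months: F = S·e^(r·T), r = 0.0747
F = 56.60 · e^(0.0747 × 11/12) = 56.60 × 1.070874 = 60.6115
Value of long forward = (F − K)·e^(−rT) = (60.6115 − 65.43) · e^(−0.0747·11/12)
= -4.8185 × 0.933817 = -4.50

-₹4.50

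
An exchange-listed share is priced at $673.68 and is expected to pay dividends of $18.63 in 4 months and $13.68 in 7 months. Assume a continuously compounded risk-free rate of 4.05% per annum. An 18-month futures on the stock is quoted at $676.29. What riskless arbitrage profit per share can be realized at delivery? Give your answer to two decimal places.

$5.86 per share

PV(dividends) I = 18.63·e^(−0.0405·4/12) + 13.68·e^(−0.0405·7/12) = 31.7408
Fair futures F* = (S − I)·e^(rT) = (673.68 − 31.7408)·e^0.060750 = 641.9392 × 1.062633 = 682.1458
Market $676.29 < fair 682.1458: forward underpriced → reverse cash-and-carry (short the stock, invest proceeds at r, pay the dividends, go long the forward).
Profit at T = |F_mkt − F*| = |676.29 − 682.1458| = $5.86 per share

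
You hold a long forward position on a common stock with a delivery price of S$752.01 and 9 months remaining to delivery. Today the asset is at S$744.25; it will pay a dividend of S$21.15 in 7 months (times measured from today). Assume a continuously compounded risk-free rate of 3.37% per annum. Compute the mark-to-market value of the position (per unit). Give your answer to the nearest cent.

PV(remaining dividends) I = 21.15·e^(−0.0337·7/12) = 20.7383
Current forward F = (S − I)·e^(rT) = (744.25 − 20.7383)·e^(0.0337·9/12) = 723.5117 × 1.025597 = 742.0314
Value (long) = (F − K)·e^(−rT) = (742.0314 − 752.01) × 0.975042 = -9.7296
Value = -S$9.73

-S$9.73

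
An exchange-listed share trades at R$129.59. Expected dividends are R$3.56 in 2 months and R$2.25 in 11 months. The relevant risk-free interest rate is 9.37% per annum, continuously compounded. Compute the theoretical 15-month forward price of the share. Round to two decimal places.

PV(dividends) I = 3.56·e^(−0.0937·2/12) + 2.25·e^(−0.0937·11/12)
I = 3.5048 + 2.0648 = 5.5696
F = (S − I)·e^(rT) = (129.59 − 5.5696) · e^(0.0937·15/12)
= 124.0204 · e^0.117125 = 124.0204 × 1.124260 = R$139.43

R$139.43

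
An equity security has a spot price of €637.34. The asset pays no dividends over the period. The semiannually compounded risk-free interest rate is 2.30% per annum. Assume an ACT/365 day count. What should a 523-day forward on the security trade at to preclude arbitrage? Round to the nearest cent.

€658.57

F = S · (1+r/2)^(2T)
= 637.34 × 1.033311
F = €658.57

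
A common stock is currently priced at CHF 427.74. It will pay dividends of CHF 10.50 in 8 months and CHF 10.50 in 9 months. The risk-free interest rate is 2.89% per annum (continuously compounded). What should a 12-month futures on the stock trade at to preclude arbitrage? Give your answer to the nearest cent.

CHF 419.10

PV(dividends) I = 10.50·e^(−0.0289·8/12) + 10.50·e^(−0.0289·9/12)
I = 10.2996 + 10.2749 = 20.5745
F = (S − I)·e^(rT) = (427.74 − 20.5745) · e^(0.0289·12/12)
= 407.1655 · e^0.028900 = 407.1655 × 1.029322 = CHF 419.10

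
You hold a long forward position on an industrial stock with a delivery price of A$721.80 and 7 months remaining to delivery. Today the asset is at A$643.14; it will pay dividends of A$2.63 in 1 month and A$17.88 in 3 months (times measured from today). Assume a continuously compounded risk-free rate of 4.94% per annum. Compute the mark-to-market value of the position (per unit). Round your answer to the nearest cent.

-A$78.44

PV(remaining dividends) I = 2.63·e^(−0.0494·1/12) + 17.88·e^(−0.0494·3/12) = 20.2797
Current forward F = (S − I)·e^(rT) = (643.14 − 20.2797)·e^(0.0494·7/12) = 622.8603 × 1.029236 = 641.0702
Value (long) = (F − K)·e^(−rT) = (641.0702 − 721.80) × 0.971595 = -78.4367
Value = -A$78.44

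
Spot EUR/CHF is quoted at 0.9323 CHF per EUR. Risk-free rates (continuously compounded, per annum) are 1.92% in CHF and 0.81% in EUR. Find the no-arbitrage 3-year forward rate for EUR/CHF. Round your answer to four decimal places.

F = S·e^((r_CHF − r_EUR)T) = 0.9323 · e^((0.0192 − 0.0081) × 3)
= 0.9323 · e^0.033300 = 0.9323 × 1.033861
F = 0.9639 CHF per EUR

0.9639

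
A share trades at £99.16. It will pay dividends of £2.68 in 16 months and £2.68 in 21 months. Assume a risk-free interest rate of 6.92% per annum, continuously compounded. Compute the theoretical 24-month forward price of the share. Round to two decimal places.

£108.35

PV(dividends) I = 2.68·e^(−0.0692·16/12) + 2.68·e^(−0.0692·21/12)
I = 2.4438 + 2.3743 = 4.8181
F = (S − I)·e^(rT) = (99.16 − 4.8181) · e^(0.0692·24/12)
= 94.3419 · e^0.138400 = 94.3419 × 1.148435 = £108.35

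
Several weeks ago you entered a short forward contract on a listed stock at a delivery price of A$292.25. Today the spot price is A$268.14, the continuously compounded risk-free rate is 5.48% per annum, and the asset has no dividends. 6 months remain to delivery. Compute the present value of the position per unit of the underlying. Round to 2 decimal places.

Current fair forward for the remaining 6 months: F = S·e^(r·T), r = 0.0548
F = 268.14 · e^(0.0548 × 6/12) = 268.14 × 1.027779 = 275.5887
Value of long forward = (F − K)·e^(−rT) = (275.5887 − 292.25) · e^(−0.0548·6/12)
= -16.6613 × 0.972972 = -16.21
Short position value = −(long value) = A$16.21

A$16.21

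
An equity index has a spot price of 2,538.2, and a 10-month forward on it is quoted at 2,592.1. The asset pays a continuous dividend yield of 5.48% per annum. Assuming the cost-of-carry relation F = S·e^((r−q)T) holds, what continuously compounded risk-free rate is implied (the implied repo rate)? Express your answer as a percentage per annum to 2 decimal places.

8.00%

From F = S·e^((r−q)T): (r − q) = ln(F/S)/T
ln(2592.1/2538.2) = ln(1.021236) = 0.021014
(r − q) = 0.021014 / (10/12) = 0.025217
r = ln(F/S)/T + q = 0.025217 + 0.0548 = 0.080017
r = 8.00%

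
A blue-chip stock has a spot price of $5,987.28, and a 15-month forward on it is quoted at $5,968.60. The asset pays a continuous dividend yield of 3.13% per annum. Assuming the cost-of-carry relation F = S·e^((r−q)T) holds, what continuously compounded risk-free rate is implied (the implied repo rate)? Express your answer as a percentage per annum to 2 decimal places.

2.88%

From F = S·e^((r−q)T): (r − q) = ln(F/S)/T
ln(5968.60/5987.28) = ln(0.996880) = -0.003125
(r − q) = -0.003125 / (15/12) = -0.002500
r = ln(F/S)/T + q = -0.002500 + 0.0313 = 0.028800
r = 2.88%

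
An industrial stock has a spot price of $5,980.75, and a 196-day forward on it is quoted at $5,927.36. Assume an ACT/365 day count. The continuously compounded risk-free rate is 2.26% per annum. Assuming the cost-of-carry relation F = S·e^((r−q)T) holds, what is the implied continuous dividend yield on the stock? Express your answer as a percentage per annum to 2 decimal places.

3.93%

From F = S·e^((r−q)T): (r − q) = ln(F/S)/T
ln(5927.36/5980.75) = ln(0.991073) = -0.008967
(r − q) = -0.008967 / (196/365) = -0.016699
q = r − ln(F/S)/T = 0.0226 + 0.016699 = 0.039299
q = 3.93%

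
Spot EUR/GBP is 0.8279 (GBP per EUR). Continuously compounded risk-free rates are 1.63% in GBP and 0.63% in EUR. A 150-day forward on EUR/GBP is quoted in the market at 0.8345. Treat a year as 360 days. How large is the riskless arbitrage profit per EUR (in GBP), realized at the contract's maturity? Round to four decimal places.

0.0031 per EUR (in GBP)

Fair forward: F* = S·e^(carry·T), with carry = (r_GBP − r_EUR) = 0.0163 − 0.0063 = 0.0100
F* = 0.8279 · e^(0.0100 × 150/360) = 0.8279 · e^0.004167 = 0.8279 × 1.004176 = 0.8314
Market 0.8345 > fair 0.8314: forward overpriced → cash-and-carry (buy spot, short the forward).
At maturity, profit = |F_mkt − F*| = |0.8345 − 0.8314| = 0.0031 per EUR (in GBP)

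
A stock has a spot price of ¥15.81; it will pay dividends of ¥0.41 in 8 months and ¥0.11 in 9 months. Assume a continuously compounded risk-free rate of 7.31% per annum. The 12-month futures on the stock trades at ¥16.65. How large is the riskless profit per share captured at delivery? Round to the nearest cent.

¥0.17 per share

PV(dividends) I = 0.41·e^(−0.0731·8/12) + 0.11·e^(−0.0731·9/12) = 0.4946
Fair futures F* = (S − I)·e^(rT) = (15.81 − 0.4946)·e^0.073100 = 15.3154 × 1.075838 = 16.4769
Market ¥16.65 > fair 16.4769: forward overpriced → cash-and-carry (borrow at r, buy the stock and collect the dividends, short the forward).
Profit at T = |F_mkt − F*| = |16.65 − 16.4769| = ¥0.17 per share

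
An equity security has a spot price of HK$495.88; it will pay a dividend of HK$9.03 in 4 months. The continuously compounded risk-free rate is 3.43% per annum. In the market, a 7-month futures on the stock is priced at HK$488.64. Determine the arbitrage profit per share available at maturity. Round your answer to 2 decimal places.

PV(dividends) I = 9.03·e^(−0.0343·4/12) = 8.9273
Fair futures F* = (S − I)·e^(rT) = (495.88 − 8.9273)·e^0.020008 = 486.9527 × 1.020210 = 496.7940
Market HK$488.64 < fair 496.7940: forward underpriced → reverse cash-and-carry (short the stock, invest proceeds at r, pay the dividends, go long the forward).
Profit at T = |F_mkt − F*| = |488.64 − 496.7940| = HK$8.15 per share

HK$8.15 per share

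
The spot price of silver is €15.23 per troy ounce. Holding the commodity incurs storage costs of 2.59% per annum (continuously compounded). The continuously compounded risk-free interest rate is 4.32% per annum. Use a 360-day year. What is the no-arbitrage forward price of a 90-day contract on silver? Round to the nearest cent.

Net carry = r + u − y = 0.0432 + 0.0259 − 0.0000 = 0.0691
F = S·e^((r+u−y)T) = 15.23 · e^(0.0691 × 90/360) = 15.23 · e^0.017275
= 15.23 × 1.017425 = €15.50 per troy ounce

€15.50 per troy ounce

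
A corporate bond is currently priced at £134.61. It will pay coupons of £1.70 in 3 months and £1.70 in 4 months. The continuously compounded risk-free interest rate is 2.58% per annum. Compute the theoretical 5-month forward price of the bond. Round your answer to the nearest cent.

PV(coupons) I = 1.70·e^(−0.0258·3/12) + 1.70·e^(−0.0258·4/12)
I = 1.6891 + 1.6854 = 3.3745
F = (S − I)·e^(rT) = (134.61 − 3.3745) · e^(0.0258·5/12)
= 131.2355 · e^0.010750 = 131.2355 × 1.010808 = £132.65

£132.65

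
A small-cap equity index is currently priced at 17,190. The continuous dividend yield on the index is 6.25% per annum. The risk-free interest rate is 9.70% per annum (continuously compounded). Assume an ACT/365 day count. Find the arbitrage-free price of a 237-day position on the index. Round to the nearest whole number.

17,579

F = S·e^((r − q)T) = 17190 · e^((0.0970 − 0.0625) × 237/365)
= 17190 · e^0.022401 = 17190 × 1.022654
F = 17,579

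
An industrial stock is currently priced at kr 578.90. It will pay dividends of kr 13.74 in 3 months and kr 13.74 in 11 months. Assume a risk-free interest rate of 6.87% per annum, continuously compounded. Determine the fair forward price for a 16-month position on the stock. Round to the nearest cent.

PV(dividends) I = 13.74·e^(−0.0687·3/12) + 13.74·e^(−0.0687·11/12)
I = 13.5060 + 12.9014 = 26.4074
F = (S − I)·e^(rT) = (578.90 − 26.4074) · e^(0.0687·16/12)
= 552.4926 · e^0.091600 = 552.4926 × 1.095926 = kr 605.49

kr 605.49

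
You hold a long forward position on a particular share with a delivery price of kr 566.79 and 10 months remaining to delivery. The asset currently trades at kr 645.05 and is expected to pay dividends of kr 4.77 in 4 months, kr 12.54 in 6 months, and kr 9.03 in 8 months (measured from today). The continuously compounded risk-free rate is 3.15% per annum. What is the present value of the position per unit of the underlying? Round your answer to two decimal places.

kr 67.04

PV(remaining dividends) I = 4.77·e^(−0.0315·4/12) + 12.54·e^(−0.0315·6/12) + 9.03·e^(−0.0315·8/12) = 25.9066
Current forward F = (S − I)·e^(rT) = (645.05 − 25.9066)·e^(0.0315·10/12) = 619.1434 × 1.026598 = 635.6114
Value (long) = (F − K)·e^(−rT) = (635.6114 − 566.79) × 0.974092 = 67.0384
Value = kr 67.04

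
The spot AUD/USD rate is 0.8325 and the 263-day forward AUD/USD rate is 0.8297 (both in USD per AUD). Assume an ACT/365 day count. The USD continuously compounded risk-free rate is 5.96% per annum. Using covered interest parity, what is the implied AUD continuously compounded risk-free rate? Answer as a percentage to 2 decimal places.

F = S·e^((r_USD − r_AUD)T) ⇒ r_AUD = r_USD − ln(F/S)/T
ln(0.8297/0.8325) = -0.003369; /(263/365) = -0.004676
r_AUD = 0.0596 + 0.004676 = 0.064276
r_AUD = 6.43%

6.43%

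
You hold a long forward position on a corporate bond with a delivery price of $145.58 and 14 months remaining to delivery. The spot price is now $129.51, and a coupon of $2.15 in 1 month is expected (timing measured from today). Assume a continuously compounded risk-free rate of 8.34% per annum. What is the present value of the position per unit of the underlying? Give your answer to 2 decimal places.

PV(remaining coupons) I = 2.15·e^(−0.0834·1/12) = 2.1351
Current forward F = (S − I)·e^(rT) = (129.51 − 2.1351)·e^(0.0834·14/12) = 127.3749 × 1.102191 = 140.3915
Value (long) = (F − K)·e^(−rT) = (140.3915 − 145.58) × 0.907284 = -4.7074
Value = -$4.71

-$4.71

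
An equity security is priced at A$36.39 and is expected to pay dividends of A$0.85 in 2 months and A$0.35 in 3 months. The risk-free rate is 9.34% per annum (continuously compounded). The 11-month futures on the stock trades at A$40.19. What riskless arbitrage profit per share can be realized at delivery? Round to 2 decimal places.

PV(dividends) I = 0.85·e^(−0.0934·2/12) + 0.35·e^(−0.0934·3/12) = 1.1788
Fair futures F* = (S − I)·e^(rT) = (36.39 − 1.1788)·e^0.085617 = 35.2112 × 1.089389 = 38.3587
Market A$40.19 > fair 38.3587: forward overpriced → cash-and-carry (borrow at r, buy the stock and collect the dividends, short the forward).
Profit at T = |F_mkt − F*| = |40.19 − 38.3587| = A$1.83 per share

A$1.83 per share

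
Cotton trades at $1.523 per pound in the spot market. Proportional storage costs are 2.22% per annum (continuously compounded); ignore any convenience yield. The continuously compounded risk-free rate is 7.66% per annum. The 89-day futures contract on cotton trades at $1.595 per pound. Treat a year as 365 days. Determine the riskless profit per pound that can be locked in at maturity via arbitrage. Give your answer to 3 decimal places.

Fair futures: F* = S·e^(carry·T), with carry = (r + u) = 0.0766 + 0.0222 = 0.0988
F* = 1.523 · e^(0.0988 × 89/365) = 1.523 · e^0.024091 = 1.523 × 1.024384 = $1.5601
Market $1.595 > fair $1.5601: forward overpriced → cash-and-carry (buy spot, short the forward).
At maturity, profit = |F_mkt − F*| = |1.595 − 1.5601| = $0.035 per pound

$0.035 per pound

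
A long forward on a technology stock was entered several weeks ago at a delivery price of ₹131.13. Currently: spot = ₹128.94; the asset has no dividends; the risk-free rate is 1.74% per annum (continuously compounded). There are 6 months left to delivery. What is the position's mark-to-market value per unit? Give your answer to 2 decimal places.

Current fair forward for the remaining 6 months: F = S·e^(r·T), r = 0.0174
F = 128.94 · e^(0.0174 × 6/12) = 128.94 × 1.008738 = 130.0667
Value of long forward = (F − K)·e^(−rT) = (130.0667 − 131.13) · e^(−0.0174·6/12)
= -1.0633 × 0.991338 = -1.05

-₹1.05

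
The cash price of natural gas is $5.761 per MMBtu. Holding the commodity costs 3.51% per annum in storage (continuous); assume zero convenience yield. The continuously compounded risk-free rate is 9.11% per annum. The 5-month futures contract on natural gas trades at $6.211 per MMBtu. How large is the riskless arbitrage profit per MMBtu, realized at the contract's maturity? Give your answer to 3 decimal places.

$0.139 per MMBtu

Fair futures: F* = S·e^(carry·T), with carry = (r + u) = 0.0911 + 0.0351 = 0.1262
F* = 5.761 · e^(0.1262 × 5/12) = 5.761 · e^0.052583 = 5.761 × 1.053990 = $6.0720
Market $6.211 > fair $6.0720: forward overpriced → cash-and-carry (buy spot, short the forward).
At maturity, profit = |F_mkt − F*| = |6.211 − 6.0720| = $0.139 per MMBtu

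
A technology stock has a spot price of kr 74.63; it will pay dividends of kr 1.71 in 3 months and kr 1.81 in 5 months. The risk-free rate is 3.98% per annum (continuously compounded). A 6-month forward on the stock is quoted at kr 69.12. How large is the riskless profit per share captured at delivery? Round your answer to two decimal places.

PV(dividends) I = 1.71·e^(−0.0398·3/12) + 1.81·e^(−0.0398·5/12) = 3.4733
Fair forward F* = (S − I)·e^(rT) = (74.63 − 3.4733)·e^0.019900 = 71.1567 × 1.020099 = 72.5869
Market kr 69.12 < fair 72.5869: forward underpriced → reverse cash-and-carry (short the stock, invest proceeds at r, pay the dividends, go long the forward).
Profit at T = |F_mkt − F*| = |69.12 − 72.5869| = kr 3.47 per share

kr 3.47 per share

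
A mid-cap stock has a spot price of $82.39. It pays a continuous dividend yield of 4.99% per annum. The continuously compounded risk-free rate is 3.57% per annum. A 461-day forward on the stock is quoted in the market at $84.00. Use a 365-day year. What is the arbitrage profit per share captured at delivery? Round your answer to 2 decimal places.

$3.07 per share

Fair forward: F* = S·e^(carry·T), with carry = (r − q) = 0.0357 − 0.0499 = -0.0142
F* = 82.39 · e^(-0.0142 × 461/365) = 82.39 · e^-0.017935 = 82.39 × 0.982225 = $80.9255
Market $84.00 > fair $80.9255: forward overpriced → cash-and-carry (buy spot, short the forward).
At maturity, profit = |F_mkt − F*| = |84.00 − 80.9255| = $3.07 per share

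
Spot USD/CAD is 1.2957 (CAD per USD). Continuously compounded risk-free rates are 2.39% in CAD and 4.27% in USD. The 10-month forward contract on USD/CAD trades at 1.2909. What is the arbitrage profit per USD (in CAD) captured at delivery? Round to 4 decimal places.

Fair forward: F* = S·e^(carry·T), with carry = (r_CAD − r_USD) = 0.0239 − 0.0427 = -0.0188
F* = 1.2957 · e^(-0.0188 × 10/12) = 1.2957 · e^-0.015667 = 1.2957 × 0.984455 = 1.2756
Market 1.2909 > fair 1.2756: forward overpriced → cash-and-carry (buy spot, short the forward).
At maturity, profit = |F_mkt − F*| = |1.2909 − 1.2756| = 0.0153 per USD (in CAD)

0.0153 per USD (in CAD)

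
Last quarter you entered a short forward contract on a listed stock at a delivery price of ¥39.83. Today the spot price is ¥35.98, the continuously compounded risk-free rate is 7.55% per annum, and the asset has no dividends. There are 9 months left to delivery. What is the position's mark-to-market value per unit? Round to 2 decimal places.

¥1.66

Current fair forward for the remaining 9 months: F = S·e^(r·T), r = 0.0755
F = 35.98 · e^(0.0755 × 9/12) = 35.98 × 1.058259 = 38.0762
Value of long forward = (F − K)·e^(−rT) = (38.0762 − 39.83) · e^(−0.0755·9/12)
= -1.7538 × 0.944948 = -1.66
Short position value = −(long value) = ¥1.66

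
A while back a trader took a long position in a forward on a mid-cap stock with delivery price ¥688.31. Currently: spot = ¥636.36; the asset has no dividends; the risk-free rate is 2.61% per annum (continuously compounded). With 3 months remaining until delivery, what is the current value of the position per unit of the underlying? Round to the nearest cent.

Current fair forward for the remaining 3 months: F = S·e^(r·T), r = 0.0261
F = 636.36 · e^(0.0261 × 3/12) = 636.36 × 1.006546 = 640.5256
Value of long forward = (F − K)·e^(−rT) = (640.5256 − 688.31) · e^(−0.0261·3/12)
= -47.7844 × 0.993496 = -47.47

-¥47.47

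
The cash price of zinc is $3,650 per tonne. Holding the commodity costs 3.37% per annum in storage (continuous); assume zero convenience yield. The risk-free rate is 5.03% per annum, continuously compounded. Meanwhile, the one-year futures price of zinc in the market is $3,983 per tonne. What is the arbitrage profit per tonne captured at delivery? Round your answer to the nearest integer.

Fair futures: F* = S·e^(carry·T), with carry = (r + u) = 0.0503 + 0.0337 = 0.0840
F* = 3650 · e^(0.0840 × 12/12) = 3650 · e^0.084000 = 3650 × 1.087629 = $3969.8458
Market $3983 > fair $3969.8458: forward overpriced → cash-and-carry (buy spot, short the forward).
At maturity, profit = |F_mkt − F*| = |3983 − 3969.8458| = $13 per tonne

$13 per tonne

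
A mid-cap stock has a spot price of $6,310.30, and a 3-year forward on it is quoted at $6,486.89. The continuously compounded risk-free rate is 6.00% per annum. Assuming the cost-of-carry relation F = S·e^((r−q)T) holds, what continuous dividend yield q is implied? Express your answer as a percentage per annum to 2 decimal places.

5.08%

From F = S·e^((r−q)T): (r − q) = ln(F/S)/T
ln(6486.89/6310.30) = ln(1.027984) = 0.027600
(r − q) = 0.027600 / (3) = 0.009200
q = r − ln(F/S)/T = 0.0600 − 0.009200 = 0.050800
q = 5.08%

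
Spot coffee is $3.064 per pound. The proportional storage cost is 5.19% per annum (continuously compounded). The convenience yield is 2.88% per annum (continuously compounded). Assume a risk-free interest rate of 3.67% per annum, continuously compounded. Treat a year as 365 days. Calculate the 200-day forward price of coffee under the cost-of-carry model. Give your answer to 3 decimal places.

Net carry = r + u − y = 0.0367 + 0.0519 − 0.0288 = 0.0598
F = S·e^((r+u−y)T) = 3.064 · e^(0.0598 × 200/365) = 3.064 · e^0.032767
= 3.064 × 1.033310 = $3.166 per pound

$3.166 per pound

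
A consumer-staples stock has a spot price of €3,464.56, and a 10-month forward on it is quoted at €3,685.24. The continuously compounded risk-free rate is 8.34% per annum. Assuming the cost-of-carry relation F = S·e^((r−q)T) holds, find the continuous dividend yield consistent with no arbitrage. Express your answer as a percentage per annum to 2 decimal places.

0.93%

From F = S·e^((r−q)T): (r − q) = ln(F/S)/T
ln(3685.24/3464.56) = ln(1.063696) = 0.061750
(r − q) = 0.061750 / (10/12) = 0.074100
q = r − ln(F/S)/T = 0.0834 − 0.074100 = 0.009300
q = 0.93%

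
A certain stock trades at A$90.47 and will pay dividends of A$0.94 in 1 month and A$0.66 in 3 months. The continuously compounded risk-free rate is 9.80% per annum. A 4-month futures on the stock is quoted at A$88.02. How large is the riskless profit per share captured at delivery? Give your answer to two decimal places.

A$3.83 per share

PV(dividends) I = 0.94·e^(−0.0980·1/12) + 0.66·e^(−0.0980·3/12) = 1.5764
Fair futures F* = (S − I)·e^(rT) = (90.47 − 1.5764)·e^0.032667 = 88.8936 × 1.033206 = 91.8454
Market A$88.02 < fair 91.8454: forward underpriced → reverse cash-and-carry (short the stock, invest proceeds at r, pay the dividends, go long the forward).
Profit at T = |F_mkt − F*| = |88.02 − 91.8454| = A$3.83 per share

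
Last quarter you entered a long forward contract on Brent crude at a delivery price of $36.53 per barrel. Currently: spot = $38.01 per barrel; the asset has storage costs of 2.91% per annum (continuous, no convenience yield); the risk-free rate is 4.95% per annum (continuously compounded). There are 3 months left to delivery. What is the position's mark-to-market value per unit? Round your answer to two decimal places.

$2.21 per barrel

Current fair forward for the remaining 3 months: F = S·e^((r + u)·T), (r + u) = 0.0495 + 0.0291 = 0.0786
F = 38.01 · e^(0.0786 × 3/12) = 38.01 × 1.019844 = 38.7643
Value of long forward = (F − K)·e^(−rT) = (38.7643 − 36.53) · e^(−0.0495·3/12)
= 2.2343 × 0.987701 = 2.21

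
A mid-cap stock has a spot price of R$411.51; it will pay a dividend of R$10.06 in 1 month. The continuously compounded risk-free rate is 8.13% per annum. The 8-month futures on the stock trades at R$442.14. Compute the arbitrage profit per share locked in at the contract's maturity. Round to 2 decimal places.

PV(dividends) I = 10.06·e^(−0.0813·1/12) = 9.9921
Fair futures F* = (S − I)·e^(rT) = (411.51 − 9.9921)·e^0.054200 = 401.5179 × 1.055696 = 423.8808
Market R$442.14 > fair 423.8808: forward overpriced → cash-and-carry (borrow at r, buy the stock and collect the dividends, short the forward).
Profit at T = |F_mkt − F*| = |442.14 − 423.8808| = R$18.26 per share

R$18.26 per share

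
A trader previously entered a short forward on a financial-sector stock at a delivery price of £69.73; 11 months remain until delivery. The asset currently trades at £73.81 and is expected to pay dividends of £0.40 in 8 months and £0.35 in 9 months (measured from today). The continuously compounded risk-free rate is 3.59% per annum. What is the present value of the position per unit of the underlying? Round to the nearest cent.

-£5.61

PV(remaining dividends) I = 0.40·e^(−0.0359·8/12) + 0.35·e^(−0.0359·9/12) = 0.7312
Current forward F = (S − I)·e^(rT) = (73.81 − 0.7312)·e^(0.0359·11/12) = 73.0788 × 1.033456 = 75.5237
Value (long) = (F − K)·e^(−rT) = (75.5237 − 69.73) × 0.967627 = 5.6061
Short position value = −(long value) = -£5.61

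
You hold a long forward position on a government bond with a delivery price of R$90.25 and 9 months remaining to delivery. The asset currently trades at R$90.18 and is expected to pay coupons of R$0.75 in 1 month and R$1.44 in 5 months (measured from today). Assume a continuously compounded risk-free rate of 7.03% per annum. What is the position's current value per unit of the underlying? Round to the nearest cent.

PV(remaining coupons) I = 0.75·e^(−0.0703·1/12) + 1.44·e^(−0.0703·5/12) = 2.1441
Current forward F = (S − I)·e^(rT) = (90.18 − 2.1441)·e^(0.0703·9/12) = 88.0359 × 1.054140 = 92.8022
Value (long) = (F − K)·e^(−rT) = (92.8022 − 90.25) × 0.948641 = 2.4211
Value = R$2.42

R$2.42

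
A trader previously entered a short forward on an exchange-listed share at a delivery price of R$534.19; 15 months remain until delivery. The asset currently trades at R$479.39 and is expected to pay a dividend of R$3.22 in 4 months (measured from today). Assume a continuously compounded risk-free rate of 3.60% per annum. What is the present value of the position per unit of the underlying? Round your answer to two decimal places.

R$34.48

PV(remaining dividends) I = 3.22·e^(−0.0360·4/12) = 3.1816
Current forward F = (S − I)·e^(rT) = (479.39 − 3.1816)·e^(0.0360·15/12) = 476.2084 × 1.046028 = 498.1273
Value (long) = (F − K)·e^(−rT) = (498.1273 − 534.19) × 0.955997 = -34.4758
Short position value = −(long value) = R$34.48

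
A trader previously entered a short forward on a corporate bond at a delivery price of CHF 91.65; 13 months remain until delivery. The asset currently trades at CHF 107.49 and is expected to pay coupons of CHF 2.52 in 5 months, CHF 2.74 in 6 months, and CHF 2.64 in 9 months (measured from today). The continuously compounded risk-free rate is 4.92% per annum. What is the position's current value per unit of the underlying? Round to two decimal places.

-CHF 12.91

PV(remaining coupons) I = 2.52·e^(−0.0492·5/12) + 2.74·e^(−0.0492·6/12) + 2.64·e^(−0.0492·9/12) = 7.6866
Current forward F = (S − I)·e^(rT) = (107.49 − 7.6866)·e^(0.0492·13/12) = 99.8034 × 1.054746 = 105.2672
Value (long) = (F − K)·e^(−rT) = (105.2672 − 91.65) × 0.948096 = 12.9104
Short position value = −(long value) = -CHF 12.91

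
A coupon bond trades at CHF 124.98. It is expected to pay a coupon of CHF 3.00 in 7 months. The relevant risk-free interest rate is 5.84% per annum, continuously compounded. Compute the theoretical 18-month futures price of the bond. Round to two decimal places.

PV(coupons) I = 3.00·e^(−0.0584·7/12)
I = 2.8995
F = (S − I)·e^(rT) = (124.98 − 2.8995) · e^(0.0584·18/12)
= 122.0805 · e^0.087600 = 122.0805 × 1.091551 = CHF 133.26

CHF 133.26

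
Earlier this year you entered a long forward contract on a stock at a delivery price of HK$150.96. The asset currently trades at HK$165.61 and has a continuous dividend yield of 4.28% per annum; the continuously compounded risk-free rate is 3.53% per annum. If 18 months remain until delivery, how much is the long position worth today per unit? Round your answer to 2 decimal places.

HK$12.14

Current fair forward for the remaining 18 months: F = S·e^((r − q)·T), (r − q) = 0.0353 − 0.0428 = -0.0075
F = 165.61 · e^(-0.0075 × 18/12) = 165.61 × 0.988813 = 163.7573
Value of long forward = (F − K)·e^(−rT) = (163.7573 − 150.96) · e^(−0.0353·18/12)
= 12.7973 × 0.948427 = 12.14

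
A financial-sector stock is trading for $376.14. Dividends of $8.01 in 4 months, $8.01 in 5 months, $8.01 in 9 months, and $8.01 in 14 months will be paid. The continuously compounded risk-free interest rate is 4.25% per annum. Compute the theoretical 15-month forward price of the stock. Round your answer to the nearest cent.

$363.82

PV(dividends) I = 8.01·e^(−0.0425·4/12) + 8.01·e^(−0.0425·5/12) + 8.01·e^(−0.0425·9/12) + 8.01·e^(−0.0425·14/12)
I = 7.8973 + 7.8694 + 7.7587 + 7.6225 = 31.1479
F = (S − I)·e^(rT) = (376.14 − 31.1479) · e^(0.0425·15/12)
= 344.9921 · e^0.053125 = 344.9921 × 1.054561 = $363.82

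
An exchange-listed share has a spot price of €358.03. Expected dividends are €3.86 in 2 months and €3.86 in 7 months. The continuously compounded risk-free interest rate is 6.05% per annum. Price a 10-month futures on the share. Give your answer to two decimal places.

PV(dividends) I = 3.86·e^(−0.0605·2/12) + 3.86·e^(−0.0605·7/12)
I = 3.8213 + 3.7261 = 7.5474
F = (S − I)·e^(rT) = (358.03 − 7.5474) · e^(0.0605·10/12)
= 350.4826 · e^0.050417 = 350.4826 × 1.051710 = €368.61

€368.61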